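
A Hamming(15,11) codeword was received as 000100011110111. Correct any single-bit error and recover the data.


Syndrome = 8: error at position 8

Data: 00001110111 (corrected bit 8)


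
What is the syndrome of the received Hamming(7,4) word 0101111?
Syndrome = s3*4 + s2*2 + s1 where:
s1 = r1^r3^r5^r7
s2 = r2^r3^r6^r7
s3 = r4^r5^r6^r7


s1=0, s2=1, s3=0

Syndrome = 2 (error at position 2)


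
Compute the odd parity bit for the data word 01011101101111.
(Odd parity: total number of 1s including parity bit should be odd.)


Number of 1s in data: 10
Parity bit: 1

1


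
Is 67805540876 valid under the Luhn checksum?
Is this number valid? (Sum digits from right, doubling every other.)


Luhn sum = 48
48 mod 10 = 8

Invalid (Luhn sum mod 10 = 8)


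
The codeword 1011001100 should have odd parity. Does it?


Number of 1s: 5

Yes, parity is correct (5 ones)


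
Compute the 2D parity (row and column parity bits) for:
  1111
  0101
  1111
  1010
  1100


Row parities: 00000
Column parities: 0011

Row P: 00000, Col P: 0011, Corner: 0


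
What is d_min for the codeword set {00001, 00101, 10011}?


Comparing all pairs, minimum distance: 1
Can detect 0 errors, correct 0 errors

1


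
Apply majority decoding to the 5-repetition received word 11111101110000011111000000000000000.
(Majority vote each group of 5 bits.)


Groups: 11111, 10111, 00000, 11111, 00000, 00000, 00000
Majority votes: 1101000

1101000


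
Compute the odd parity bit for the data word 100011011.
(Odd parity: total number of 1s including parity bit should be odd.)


Number of 1s in data: 5
Parity bit: 0

0


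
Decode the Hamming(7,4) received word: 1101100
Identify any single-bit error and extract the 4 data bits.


Syndrome = 2: error at position 2

Data: 0100 (corrected bit 2)


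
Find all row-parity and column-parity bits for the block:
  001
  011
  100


Row parities: 101
Column parities: 110

Row P: 101, Col P: 110, Corner: 0


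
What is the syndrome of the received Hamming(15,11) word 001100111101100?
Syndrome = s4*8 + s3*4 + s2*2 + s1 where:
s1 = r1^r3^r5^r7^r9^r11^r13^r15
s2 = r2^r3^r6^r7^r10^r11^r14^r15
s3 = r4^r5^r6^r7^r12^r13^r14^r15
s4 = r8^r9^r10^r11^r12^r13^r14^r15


s1=0, s2=1, s3=0, s4=1

Syndrome = 10 (error at position 10)


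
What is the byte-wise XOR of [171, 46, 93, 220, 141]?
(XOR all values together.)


XOR chain: 171 ^ 46 ^ 93 ^ 220 ^ 141 = 137

137


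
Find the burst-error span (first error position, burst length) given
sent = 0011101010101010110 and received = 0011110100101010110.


XOR: 0000011110000000000

Burst at position 5, length 4


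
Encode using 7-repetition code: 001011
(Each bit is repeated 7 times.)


Each bit -> 7 copies

000000000000001111111000000011111111111111


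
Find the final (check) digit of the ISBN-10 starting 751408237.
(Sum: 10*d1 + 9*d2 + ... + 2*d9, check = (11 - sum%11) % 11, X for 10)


Weighted sum: 222
222 mod 11 = 2

Check digit: 9


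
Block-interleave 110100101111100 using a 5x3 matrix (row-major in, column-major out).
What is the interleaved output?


Matrix:
  110
  100
  101
  111
  100
Read columns: 111111001000110

111111001000110


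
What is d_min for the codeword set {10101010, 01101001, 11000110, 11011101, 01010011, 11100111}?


Comparing all pairs, minimum distance: 2
Can detect 1 errors, correct 0 errors

2


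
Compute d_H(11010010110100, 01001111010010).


XOR: 10011101100110
Count of 1s: 8

8


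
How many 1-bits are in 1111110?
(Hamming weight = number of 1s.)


Counting 1s in 1111110

6


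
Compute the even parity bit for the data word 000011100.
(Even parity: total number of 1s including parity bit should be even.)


Number of 1s in data: 3
Parity bit: 1

1


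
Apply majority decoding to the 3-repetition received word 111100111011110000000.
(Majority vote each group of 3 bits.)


Groups: 111, 100, 111, 011, 110, 000, 000
Majority votes: 1011100

1011100


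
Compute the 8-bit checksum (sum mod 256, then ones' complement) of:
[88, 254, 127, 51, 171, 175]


Sum = 866 mod 256 = 98
Complement = 157

157


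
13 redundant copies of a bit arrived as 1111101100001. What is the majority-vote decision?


Ones: 8 out of 13
Threshold: 7

1 (8/13 voted 1)


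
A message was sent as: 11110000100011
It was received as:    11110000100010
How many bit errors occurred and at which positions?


XOR: 00000000000001

1 error(s) at position(s): 13


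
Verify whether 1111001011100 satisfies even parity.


Number of 1s: 8

Yes, parity is correct (8 ones)


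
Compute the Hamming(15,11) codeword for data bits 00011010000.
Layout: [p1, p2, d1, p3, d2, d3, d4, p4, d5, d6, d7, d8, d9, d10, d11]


Parity bits: p1=1, p2=0, p3=1, p4=0

100100101010000


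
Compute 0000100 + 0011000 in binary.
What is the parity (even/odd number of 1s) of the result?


0000100 = 4
0011000 = 24
Sum = 28 = 11100
1s count = 3

odd parity (3 ones in 11100)


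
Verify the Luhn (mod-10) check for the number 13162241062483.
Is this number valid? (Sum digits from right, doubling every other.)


Luhn sum = 52
52 mod 10 = 2

Invalid (Luhn sum mod 10 = 2)


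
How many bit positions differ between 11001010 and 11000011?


XOR: 00001001
Count of 1s: 2

2


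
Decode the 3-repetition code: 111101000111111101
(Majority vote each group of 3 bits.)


Groups: 111, 101, 000, 111, 111, 101
Majority votes: 110111

110111


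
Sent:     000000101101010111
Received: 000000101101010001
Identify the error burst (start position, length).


XOR: 000000000000000110

Burst at position 15, length 2


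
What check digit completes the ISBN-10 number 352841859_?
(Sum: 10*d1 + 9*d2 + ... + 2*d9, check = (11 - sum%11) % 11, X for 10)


Weighted sum: 241
241 mod 11 = 10

Check digit: 1


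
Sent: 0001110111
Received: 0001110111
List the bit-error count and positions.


XOR: 0000000000

0 errors (received matches sent)


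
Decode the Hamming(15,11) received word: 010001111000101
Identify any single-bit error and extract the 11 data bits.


Syndrome = 0: no error detected

Data: 00111000101 (no errors)


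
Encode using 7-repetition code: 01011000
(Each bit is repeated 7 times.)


Each bit -> 7 copies

00000001111111000000011111111111111000000000000000000000


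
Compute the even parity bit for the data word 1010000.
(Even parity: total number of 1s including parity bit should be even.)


Number of 1s in data: 2
Parity bit: 0

0


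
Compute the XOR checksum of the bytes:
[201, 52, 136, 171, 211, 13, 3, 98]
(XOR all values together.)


XOR chain: 201 ^ 52 ^ 136 ^ 171 ^ 211 ^ 13 ^ 3 ^ 98 = 97

97


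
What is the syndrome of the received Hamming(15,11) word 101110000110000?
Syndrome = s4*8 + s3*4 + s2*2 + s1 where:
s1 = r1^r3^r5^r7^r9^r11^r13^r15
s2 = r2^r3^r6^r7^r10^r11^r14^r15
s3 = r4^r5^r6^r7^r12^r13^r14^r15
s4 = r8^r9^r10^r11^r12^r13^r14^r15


s1=0, s2=1, s3=0, s4=0

Syndrome = 2 (error at position 2)


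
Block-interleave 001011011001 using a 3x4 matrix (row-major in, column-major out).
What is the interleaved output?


Matrix:
  0010
  1101
  1001
Read columns: 011010100011

011010100011


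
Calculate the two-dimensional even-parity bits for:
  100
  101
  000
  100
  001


Row parities: 10011
Column parities: 100

Row P: 10011, Col P: 100, Corner: 1


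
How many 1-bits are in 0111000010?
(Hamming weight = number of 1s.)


Counting 1s in 0111000010

4


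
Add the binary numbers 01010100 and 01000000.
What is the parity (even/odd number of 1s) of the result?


01010100 = 84
01000000 = 64
Sum = 148 = 10010100
1s count = 3

odd parity (3 ones in 10010100)


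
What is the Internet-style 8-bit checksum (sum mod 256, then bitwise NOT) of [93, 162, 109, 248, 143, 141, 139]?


Sum = 1035 mod 256 = 11
Complement = 244

244


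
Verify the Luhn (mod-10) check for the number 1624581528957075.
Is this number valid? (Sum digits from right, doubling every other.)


Luhn sum = 73
73 mod 10 = 3

Invalid (Luhn sum mod 10 = 3)


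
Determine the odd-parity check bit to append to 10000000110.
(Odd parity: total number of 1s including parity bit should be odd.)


Number of 1s in data: 3
Parity bit: 0

0


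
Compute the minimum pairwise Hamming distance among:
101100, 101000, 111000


Comparing all pairs, minimum distance: 1
Can detect 0 errors, correct 0 errors

1


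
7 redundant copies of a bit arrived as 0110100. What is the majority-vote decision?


Ones: 3 out of 7
Threshold: 4

0 (3/7 voted 1)


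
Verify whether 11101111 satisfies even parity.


Number of 1s: 7

No, parity error (7 ones)


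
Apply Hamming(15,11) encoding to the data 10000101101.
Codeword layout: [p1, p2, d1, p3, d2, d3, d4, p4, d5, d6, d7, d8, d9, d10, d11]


Parity bits: p1=1, p2=1, p3=1, p4=0

111100000101101


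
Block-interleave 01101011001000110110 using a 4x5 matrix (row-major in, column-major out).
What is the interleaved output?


Matrix:
  01101
  01100
  10001
  10110
Read columns: 00111100110100011010

00111100110100011010


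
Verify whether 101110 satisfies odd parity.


Number of 1s: 4

No, parity error (4 ones)


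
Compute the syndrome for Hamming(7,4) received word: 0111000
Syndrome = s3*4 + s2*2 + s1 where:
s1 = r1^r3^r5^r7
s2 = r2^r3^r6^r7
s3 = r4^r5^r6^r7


s1=1, s2=0, s3=1

Syndrome = 5 (error at position 5)


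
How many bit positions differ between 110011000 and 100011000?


XOR: 010000000
Count of 1s: 1

1


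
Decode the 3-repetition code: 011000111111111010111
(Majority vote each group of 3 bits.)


Groups: 011, 000, 111, 111, 111, 010, 111
Majority votes: 1011101

1011101


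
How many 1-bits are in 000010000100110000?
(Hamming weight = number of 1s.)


Counting 1s in 000010000100110000

4


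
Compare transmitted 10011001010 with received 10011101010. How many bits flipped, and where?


XOR: 00000100000

1 error(s) at position(s): 5


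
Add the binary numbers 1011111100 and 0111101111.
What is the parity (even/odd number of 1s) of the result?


1011111100 = 764
0111101111 = 495
Sum = 1259 = 10011101011
1s count = 7

odd parity (7 ones in 10011101011)


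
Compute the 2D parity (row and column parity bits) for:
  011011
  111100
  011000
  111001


Row parities: 0000
Column parities: 000110

Row P: 0000, Col P: 000110, Corner: 0


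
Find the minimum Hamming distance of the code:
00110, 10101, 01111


Comparing all pairs, minimum distance: 2
Can detect 1 errors, correct 0 errors

2


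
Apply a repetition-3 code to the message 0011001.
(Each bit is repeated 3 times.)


Each bit -> 3 copies

000000111111000000111


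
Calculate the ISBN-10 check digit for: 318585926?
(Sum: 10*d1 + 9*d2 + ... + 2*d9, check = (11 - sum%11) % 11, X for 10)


Weighted sum: 265
265 mod 11 = 1

Check digit: X


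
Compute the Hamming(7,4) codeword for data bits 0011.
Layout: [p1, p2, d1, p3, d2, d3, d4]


Parity bits: p1=1, p2=0, p3=0

1000011


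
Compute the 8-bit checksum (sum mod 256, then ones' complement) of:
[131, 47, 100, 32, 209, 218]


Sum = 737 mod 256 = 225
Complement = 30

30


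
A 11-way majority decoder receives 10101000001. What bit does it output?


Ones: 4 out of 11
Threshold: 6

0 (4/11 voted 1)


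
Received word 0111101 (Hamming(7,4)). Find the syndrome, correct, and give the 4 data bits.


Syndrome = 7: error at position 7

Data: 1100 (corrected bit 7)


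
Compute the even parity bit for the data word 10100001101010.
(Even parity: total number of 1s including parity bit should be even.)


Number of 1s in data: 6
Parity bit: 0

0


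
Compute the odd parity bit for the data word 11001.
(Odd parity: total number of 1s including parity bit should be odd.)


Number of 1s in data: 3
Parity bit: 0

0


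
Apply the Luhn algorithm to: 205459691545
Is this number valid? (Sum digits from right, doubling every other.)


Luhn sum = 51
51 mod 10 = 1

Invalid (Luhn sum mod 10 = 1)


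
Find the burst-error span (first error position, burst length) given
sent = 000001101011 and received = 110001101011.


XOR: 110000000000

Burst at position 0, length 2


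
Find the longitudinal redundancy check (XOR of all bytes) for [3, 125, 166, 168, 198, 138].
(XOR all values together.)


XOR chain: 3 ^ 125 ^ 166 ^ 168 ^ 198 ^ 138 = 60

60


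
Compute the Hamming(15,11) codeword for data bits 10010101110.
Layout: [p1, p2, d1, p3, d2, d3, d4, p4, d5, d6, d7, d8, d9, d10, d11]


Parity bits: p1=1, p2=0, p3=0, p4=0

101000100101110


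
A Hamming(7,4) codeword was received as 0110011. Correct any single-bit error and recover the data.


Syndrome = 0: no error detected

Data: 1011 (no errors)


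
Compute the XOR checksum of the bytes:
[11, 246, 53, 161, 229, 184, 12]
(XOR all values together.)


XOR chain: 11 ^ 246 ^ 53 ^ 161 ^ 229 ^ 184 ^ 12 = 56

56


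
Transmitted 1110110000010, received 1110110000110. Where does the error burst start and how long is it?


XOR: 0000000000100

Burst at position 10, length 1


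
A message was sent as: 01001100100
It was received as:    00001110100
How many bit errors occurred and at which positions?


XOR: 01000010000

2 error(s) at position(s): 1, 6


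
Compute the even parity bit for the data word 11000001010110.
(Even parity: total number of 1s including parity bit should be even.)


Number of 1s in data: 6
Parity bit: 0

0


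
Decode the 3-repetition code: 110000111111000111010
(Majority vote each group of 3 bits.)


Groups: 110, 000, 111, 111, 000, 111, 010
Majority votes: 1011010

1011010


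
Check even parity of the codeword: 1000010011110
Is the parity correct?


Number of 1s: 6

Yes, parity is correct (6 ones)


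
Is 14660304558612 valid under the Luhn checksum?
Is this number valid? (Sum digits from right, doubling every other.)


Luhn sum = 45
45 mod 10 = 5

Invalid (Luhn sum mod 10 = 5)


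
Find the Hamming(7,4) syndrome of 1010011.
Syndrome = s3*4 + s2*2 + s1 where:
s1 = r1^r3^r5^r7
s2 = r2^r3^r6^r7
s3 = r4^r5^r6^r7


s1=1, s2=1, s3=0

Syndrome = 3 (error at position 3)


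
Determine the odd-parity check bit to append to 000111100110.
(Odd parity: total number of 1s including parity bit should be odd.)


Number of 1s in data: 6
Parity bit: 1

1


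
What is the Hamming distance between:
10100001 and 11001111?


XOR: 01101110
Count of 1s: 5

5


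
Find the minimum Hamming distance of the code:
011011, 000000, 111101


Comparing all pairs, minimum distance: 3
Can detect 2 errors, correct 1 errors

3


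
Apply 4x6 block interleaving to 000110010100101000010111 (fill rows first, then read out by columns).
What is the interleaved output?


Matrix:
  000110
  010100
  101000
  010111
Read columns: 001001010010110110010001

001001010010110110010001


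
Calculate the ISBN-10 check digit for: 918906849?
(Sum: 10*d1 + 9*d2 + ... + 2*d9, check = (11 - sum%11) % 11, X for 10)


Weighted sum: 318
318 mod 11 = 10

Check digit: 1


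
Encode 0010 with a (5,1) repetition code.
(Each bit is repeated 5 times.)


Each bit -> 5 copies

00000000001111100000


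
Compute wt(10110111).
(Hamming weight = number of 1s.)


Counting 1s in 10110111

6


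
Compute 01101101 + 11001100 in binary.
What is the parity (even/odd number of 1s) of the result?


01101101 = 109
11001100 = 204
Sum = 313 = 100111001
1s count = 5

odd parity (5 ones in 100111001)


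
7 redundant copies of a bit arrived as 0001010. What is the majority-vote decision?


Ones: 2 out of 7
Threshold: 4

0 (2/7 voted 1)


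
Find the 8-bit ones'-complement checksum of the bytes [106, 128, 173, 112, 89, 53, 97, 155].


Sum = 913 mod 256 = 145
Complement = 110

110


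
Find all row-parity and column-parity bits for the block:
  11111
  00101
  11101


Row parities: 100
Column parities: 00111

Row P: 100, Col P: 00111, Corner: 1


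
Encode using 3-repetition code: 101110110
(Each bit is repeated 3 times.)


Each bit -> 3 copies

111000111111111000111111000


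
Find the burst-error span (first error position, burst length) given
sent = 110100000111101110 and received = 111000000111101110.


XOR: 001100000000000000

Burst at position 2, length 2


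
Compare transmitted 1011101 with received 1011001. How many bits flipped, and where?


XOR: 0000100

1 error(s) at position(s): 4


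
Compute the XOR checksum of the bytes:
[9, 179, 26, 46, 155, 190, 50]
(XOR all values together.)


XOR chain: 9 ^ 179 ^ 26 ^ 46 ^ 155 ^ 190 ^ 50 = 153

153


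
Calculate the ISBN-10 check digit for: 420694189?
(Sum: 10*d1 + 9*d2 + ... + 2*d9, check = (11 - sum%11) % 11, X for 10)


Weighted sum: 220
220 mod 11 = 0

Check digit: 0


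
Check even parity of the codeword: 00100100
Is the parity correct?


Number of 1s: 2

Yes, parity is correct (2 ones)


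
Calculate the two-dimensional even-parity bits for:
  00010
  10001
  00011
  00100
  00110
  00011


Row parities: 100100
Column parities: 10001

Row P: 100100, Col P: 10001, Corner: 0


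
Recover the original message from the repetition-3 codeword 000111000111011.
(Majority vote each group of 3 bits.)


Groups: 000, 111, 000, 111, 011
Majority votes: 01011

01011


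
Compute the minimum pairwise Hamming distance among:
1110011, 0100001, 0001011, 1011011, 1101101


Comparing all pairs, minimum distance: 2
Can detect 1 errors, correct 0 errors

2


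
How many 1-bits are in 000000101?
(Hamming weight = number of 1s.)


Counting 1s in 000000101

2


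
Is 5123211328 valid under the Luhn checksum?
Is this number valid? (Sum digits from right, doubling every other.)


Luhn sum = 31
31 mod 10 = 1

Invalid (Luhn sum mod 10 = 1)


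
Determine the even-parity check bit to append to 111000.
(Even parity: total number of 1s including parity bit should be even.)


Number of 1s in data: 3
Parity bit: 1

1


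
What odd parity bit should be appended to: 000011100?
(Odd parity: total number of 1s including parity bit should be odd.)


Number of 1s in data: 3
Parity bit: 0

0


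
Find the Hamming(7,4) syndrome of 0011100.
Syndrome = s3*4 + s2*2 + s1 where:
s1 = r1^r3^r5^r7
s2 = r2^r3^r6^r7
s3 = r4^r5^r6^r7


s1=0, s2=1, s3=0

Syndrome = 2 (error at position 2)


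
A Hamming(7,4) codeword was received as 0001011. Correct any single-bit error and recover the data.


Syndrome = 5: error at position 5

Data: 0111 (corrected bit 5)


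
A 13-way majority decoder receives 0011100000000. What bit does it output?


Ones: 3 out of 13
Threshold: 7

0 (3/13 voted 1)


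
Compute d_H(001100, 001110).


XOR: 000010
Count of 1s: 1

1


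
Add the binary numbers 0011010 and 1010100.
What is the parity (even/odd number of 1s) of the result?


0011010 = 26
1010100 = 84
Sum = 110 = 1101110
1s count = 5

odd parity (5 ones in 1101110)


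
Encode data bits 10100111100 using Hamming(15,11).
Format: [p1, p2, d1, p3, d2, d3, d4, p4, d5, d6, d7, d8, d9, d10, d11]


Parity bits: p1=1, p2=0, p3=1, p4=0

101101000111100


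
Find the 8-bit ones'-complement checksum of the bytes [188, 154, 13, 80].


Sum = 435 mod 256 = 179
Complement = 76

76


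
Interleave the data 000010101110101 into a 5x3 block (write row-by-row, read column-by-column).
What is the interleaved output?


Matrix:
  000
  010
  101
  110
  101
Read columns: 001110101000101

001110101000101


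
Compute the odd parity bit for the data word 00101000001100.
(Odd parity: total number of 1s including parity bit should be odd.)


Number of 1s in data: 4
Parity bit: 1

1


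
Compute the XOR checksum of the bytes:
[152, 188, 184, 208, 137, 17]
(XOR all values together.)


XOR chain: 152 ^ 188 ^ 184 ^ 208 ^ 137 ^ 17 = 212

212


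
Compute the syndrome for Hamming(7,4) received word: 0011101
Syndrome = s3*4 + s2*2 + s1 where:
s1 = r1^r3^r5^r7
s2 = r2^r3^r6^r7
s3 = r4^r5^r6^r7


s1=1, s2=0, s3=1

Syndrome = 5 (error at position 5)


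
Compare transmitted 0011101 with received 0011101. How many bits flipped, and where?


XOR: 0000000

0 errors (received matches sent)


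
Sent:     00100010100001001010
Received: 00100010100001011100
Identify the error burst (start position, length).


XOR: 00000000000000010110

Burst at position 15, length 4


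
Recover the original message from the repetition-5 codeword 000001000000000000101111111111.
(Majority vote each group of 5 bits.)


Groups: 00000, 10000, 00000, 00010, 11111, 11111
Majority votes: 000011

000011


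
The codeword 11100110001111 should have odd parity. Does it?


Number of 1s: 9

Yes, parity is correct (9 ones)


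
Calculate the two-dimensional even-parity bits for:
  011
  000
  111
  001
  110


Row parities: 00110
Column parities: 011

Row P: 00110, Col P: 011, Corner: 0


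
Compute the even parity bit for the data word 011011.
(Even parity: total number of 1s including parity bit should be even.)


Number of 1s in data: 4
Parity bit: 0

0


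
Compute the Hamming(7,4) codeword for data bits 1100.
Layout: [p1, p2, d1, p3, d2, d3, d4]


Parity bits: p1=0, p2=1, p3=1

0111100


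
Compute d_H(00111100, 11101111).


XOR: 11010011
Count of 1s: 5

5


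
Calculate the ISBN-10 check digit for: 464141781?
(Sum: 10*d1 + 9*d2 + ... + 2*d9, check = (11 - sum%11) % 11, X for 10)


Weighted sum: 216
216 mod 11 = 7

Check digit: 4


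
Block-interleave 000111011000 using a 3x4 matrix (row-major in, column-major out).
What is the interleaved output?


Matrix:
  0001
  1101
  1000
Read columns: 011010000110

011010000110


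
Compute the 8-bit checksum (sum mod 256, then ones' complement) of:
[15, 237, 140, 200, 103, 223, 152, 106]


Sum = 1176 mod 256 = 152
Complement = 103

103


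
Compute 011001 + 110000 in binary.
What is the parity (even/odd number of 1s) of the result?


011001 = 25
110000 = 48
Sum = 73 = 1001001
1s count = 3

odd parity (3 ones in 1001001)


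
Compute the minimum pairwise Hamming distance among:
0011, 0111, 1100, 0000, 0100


Comparing all pairs, minimum distance: 1
Can detect 0 errors, correct 0 errors

1


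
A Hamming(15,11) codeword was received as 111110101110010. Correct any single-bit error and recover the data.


Syndrome = 0: no error detected

Data: 11011110010 (no errors)


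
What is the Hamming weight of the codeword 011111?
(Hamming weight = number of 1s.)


Counting 1s in 011111

5


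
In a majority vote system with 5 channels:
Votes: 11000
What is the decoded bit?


Ones: 2 out of 5
Threshold: 3

0 (2/5 voted 1)


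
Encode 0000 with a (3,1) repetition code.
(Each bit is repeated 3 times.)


Each bit -> 3 copies

000000000000


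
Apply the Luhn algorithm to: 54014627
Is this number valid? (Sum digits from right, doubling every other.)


Luhn sum = 31
31 mod 10 = 1

Invalid (Luhn sum mod 10 = 1)


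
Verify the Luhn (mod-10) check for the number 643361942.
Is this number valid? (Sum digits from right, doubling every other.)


Luhn sum = 50
50 mod 10 = 0

Valid (Luhn sum mod 10 = 0)


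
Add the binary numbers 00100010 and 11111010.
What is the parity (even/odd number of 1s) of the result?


00100010 = 34
11111010 = 250
Sum = 284 = 100011100
1s count = 4

even parity (4 ones in 100011100)


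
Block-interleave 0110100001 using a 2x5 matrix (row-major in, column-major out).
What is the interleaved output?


Matrix:
  01101
  00001
Read columns: 0010100011

0010100011


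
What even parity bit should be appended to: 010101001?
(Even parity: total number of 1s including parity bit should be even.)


Number of 1s in data: 4
Parity bit: 0

0


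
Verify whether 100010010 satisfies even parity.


Number of 1s: 3

No, parity error (3 ones)


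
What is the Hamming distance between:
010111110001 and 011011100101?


XOR: 001100010100
Count of 1s: 4

4


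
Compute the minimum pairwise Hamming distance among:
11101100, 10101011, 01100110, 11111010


Comparing all pairs, minimum distance: 3
Can detect 2 errors, correct 1 errors

3


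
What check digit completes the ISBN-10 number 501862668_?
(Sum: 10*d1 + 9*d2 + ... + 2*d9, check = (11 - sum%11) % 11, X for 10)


Weighted sum: 218
218 mod 11 = 9

Check digit: 2


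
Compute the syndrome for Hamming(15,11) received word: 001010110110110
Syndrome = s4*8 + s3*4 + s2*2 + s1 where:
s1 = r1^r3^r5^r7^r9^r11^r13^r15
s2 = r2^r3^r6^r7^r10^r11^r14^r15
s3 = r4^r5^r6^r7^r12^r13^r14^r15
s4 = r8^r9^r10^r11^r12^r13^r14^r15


s1=1, s2=1, s3=0, s4=1

Syndrome = 11 (error at position 11)


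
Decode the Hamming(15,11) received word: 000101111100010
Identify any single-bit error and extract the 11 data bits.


Syndrome = 0: no error detected

Data: 00111100010 (no errors)


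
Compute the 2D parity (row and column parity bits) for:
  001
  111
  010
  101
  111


Row parities: 11101
Column parities: 110

Row P: 11101, Col P: 110, Corner: 0


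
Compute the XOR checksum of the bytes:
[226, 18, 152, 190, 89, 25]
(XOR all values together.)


XOR chain: 226 ^ 18 ^ 152 ^ 190 ^ 89 ^ 25 = 150

150


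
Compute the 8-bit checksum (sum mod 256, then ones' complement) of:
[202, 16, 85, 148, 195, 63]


Sum = 709 mod 256 = 197
Complement = 58

58


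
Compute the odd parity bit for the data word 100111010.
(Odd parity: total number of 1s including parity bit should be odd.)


Number of 1s in data: 5
Parity bit: 0

0


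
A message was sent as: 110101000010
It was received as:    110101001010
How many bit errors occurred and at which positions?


XOR: 000000001000

1 error(s) at position(s): 8


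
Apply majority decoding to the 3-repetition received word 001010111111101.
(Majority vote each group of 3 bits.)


Groups: 001, 010, 111, 111, 101
Majority votes: 00111

00111


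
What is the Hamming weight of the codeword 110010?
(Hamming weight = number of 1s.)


Counting 1s in 110010

3


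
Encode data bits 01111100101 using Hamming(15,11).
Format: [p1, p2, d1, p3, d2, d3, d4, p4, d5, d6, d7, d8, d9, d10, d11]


Parity bits: p1=1, p2=0, p3=1, p4=0

100111101100101


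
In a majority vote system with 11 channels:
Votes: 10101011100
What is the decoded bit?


Ones: 6 out of 11
Threshold: 6

1 (6/11 voted 1)


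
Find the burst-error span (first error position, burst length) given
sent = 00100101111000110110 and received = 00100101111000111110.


XOR: 00000000000000001000

Burst at position 16, length 1


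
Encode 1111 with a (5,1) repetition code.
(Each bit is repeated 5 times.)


Each bit -> 5 copies

11111111111111111111


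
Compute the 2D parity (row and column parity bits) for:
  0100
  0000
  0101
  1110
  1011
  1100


Row parities: 100110
Column parities: 1000

Row P: 100110, Col P: 1000, Corner: 1


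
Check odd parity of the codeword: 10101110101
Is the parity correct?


Number of 1s: 7

Yes, parity is correct (7 ones)


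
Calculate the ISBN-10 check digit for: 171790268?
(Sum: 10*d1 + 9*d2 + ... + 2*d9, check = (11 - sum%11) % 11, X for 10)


Weighted sum: 226
226 mod 11 = 6

Check digit: 5


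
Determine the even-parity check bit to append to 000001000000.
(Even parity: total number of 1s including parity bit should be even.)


Number of 1s in data: 1
Parity bit: 1

1


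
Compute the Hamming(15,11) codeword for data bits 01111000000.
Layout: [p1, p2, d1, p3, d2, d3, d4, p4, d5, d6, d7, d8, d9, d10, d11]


Parity bits: p1=1, p2=0, p3=1, p4=1

100111111000000


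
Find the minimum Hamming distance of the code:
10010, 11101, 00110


Comparing all pairs, minimum distance: 2
Can detect 1 errors, correct 0 errors

2


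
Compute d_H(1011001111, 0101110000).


XOR: 1110111111
Count of 1s: 9

9


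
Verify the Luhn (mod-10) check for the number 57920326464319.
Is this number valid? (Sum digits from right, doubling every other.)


Luhn sum = 68
68 mod 10 = 8

Invalid (Luhn sum mod 10 = 8)


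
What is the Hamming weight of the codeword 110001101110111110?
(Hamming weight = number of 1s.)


Counting 1s in 110001101110111110

12


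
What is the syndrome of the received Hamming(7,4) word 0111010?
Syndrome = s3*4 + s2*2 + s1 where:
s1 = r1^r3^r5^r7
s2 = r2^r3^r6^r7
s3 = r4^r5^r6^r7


s1=1, s2=1, s3=0

Syndrome = 3 (error at position 3)


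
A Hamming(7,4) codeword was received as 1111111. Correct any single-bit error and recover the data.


Syndrome = 0: no error detected

Data: 1111 (no errors)


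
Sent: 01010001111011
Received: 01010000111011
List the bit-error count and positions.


XOR: 00000001000000

1 error(s) at position(s): 7


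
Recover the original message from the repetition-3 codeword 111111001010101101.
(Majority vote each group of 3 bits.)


Groups: 111, 111, 001, 010, 101, 101
Majority votes: 110011

110011


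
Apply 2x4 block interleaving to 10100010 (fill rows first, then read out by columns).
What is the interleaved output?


Matrix:
  1010
  0010
Read columns: 10001100

10001100


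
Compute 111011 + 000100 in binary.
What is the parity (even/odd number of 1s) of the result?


111011 = 59
000100 = 4
Sum = 63 = 111111
1s count = 6

even parity (6 ones in 111111)


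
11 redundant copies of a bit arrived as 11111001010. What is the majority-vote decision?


Ones: 7 out of 11
Threshold: 6

1 (7/11 voted 1)


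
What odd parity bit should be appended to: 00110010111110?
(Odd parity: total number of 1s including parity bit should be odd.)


Number of 1s in data: 8
Parity bit: 1

1


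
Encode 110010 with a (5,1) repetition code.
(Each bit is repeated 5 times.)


Each bit -> 5 copies

111111111100000000001111100000


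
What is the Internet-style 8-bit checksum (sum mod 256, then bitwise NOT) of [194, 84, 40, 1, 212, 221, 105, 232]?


Sum = 1089 mod 256 = 65
Complement = 190

190


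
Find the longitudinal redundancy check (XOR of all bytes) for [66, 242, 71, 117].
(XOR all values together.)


XOR chain: 66 ^ 242 ^ 71 ^ 117 = 130

130


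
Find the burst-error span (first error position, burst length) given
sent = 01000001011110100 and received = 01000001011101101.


XOR: 00000000000011001

Burst at position 12, length 5


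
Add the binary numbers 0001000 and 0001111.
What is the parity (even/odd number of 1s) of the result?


0001000 = 8
0001111 = 15
Sum = 23 = 10111
1s count = 4

even parity (4 ones in 10111)


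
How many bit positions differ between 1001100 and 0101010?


XOR: 1100110
Count of 1s: 4

4


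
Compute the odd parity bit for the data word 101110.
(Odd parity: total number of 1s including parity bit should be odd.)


Number of 1s in data: 4
Parity bit: 1

1


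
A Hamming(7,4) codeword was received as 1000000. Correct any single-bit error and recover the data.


Syndrome = 1: error at position 1

Data: 0000 (corrected bit 1)


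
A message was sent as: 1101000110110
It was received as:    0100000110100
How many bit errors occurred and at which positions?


XOR: 1001000000010

3 error(s) at position(s): 0, 3, 11


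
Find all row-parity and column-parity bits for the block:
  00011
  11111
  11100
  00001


Row parities: 0111
Column parities: 00001

Row P: 0111, Col P: 00001, Corner: 1


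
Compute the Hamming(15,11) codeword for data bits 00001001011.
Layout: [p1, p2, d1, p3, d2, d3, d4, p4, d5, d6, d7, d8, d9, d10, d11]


Parity bits: p1=0, p2=0, p3=1, p4=0

000100001001011


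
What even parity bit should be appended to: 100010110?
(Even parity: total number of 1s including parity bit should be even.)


Number of 1s in data: 4
Parity bit: 0

0


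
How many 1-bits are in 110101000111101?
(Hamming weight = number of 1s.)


Counting 1s in 110101000111101

9


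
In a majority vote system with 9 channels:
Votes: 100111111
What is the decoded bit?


Ones: 7 out of 9
Threshold: 5

1 (7/9 voted 1)


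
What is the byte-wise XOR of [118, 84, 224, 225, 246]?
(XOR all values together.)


XOR chain: 118 ^ 84 ^ 224 ^ 225 ^ 246 = 213

213


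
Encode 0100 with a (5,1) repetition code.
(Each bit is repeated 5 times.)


Each bit -> 5 copies

00000111110000000000


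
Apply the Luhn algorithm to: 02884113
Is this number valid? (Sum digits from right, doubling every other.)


Luhn sum = 31
31 mod 10 = 1

Invalid (Luhn sum mod 10 = 1)


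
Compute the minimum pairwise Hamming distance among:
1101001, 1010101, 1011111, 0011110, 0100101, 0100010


Comparing all pairs, minimum distance: 2
Can detect 1 errors, correct 0 errors

2


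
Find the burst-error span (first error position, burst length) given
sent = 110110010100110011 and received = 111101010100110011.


XOR: 001011000000000000

Burst at position 2, length 4


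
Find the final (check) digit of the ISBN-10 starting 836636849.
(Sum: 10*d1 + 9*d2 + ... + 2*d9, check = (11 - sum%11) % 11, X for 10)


Weighted sum: 307
307 mod 11 = 10

Check digit: 1


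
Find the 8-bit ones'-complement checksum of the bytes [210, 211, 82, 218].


Sum = 721 mod 256 = 209
Complement = 46

46


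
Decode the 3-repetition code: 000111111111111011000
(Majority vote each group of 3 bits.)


Groups: 000, 111, 111, 111, 111, 011, 000
Majority votes: 0111110

0111110


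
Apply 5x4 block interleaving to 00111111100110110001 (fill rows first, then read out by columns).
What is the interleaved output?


Matrix:
  0011
  1111
  1001
  1011
  0001
Read columns: 01110010001101011111

01110010001101011111


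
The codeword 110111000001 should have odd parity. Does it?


Number of 1s: 6

No, parity error (6 ones)


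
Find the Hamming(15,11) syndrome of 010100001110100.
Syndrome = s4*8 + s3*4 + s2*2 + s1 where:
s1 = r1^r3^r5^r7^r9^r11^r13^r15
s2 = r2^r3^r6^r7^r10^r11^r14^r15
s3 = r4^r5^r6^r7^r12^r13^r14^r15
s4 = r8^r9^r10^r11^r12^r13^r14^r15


s1=1, s2=1, s3=0, s4=0

Syndrome = 3 (error at position 3)


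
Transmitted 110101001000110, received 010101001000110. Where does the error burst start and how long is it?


XOR: 100000000000000

Burst at position 0, length 1


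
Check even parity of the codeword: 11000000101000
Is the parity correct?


Number of 1s: 4

Yes, parity is correct (4 ones)


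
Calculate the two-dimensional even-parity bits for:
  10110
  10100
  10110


Row parities: 101
Column parities: 10100

Row P: 101, Col P: 10100, Corner: 0


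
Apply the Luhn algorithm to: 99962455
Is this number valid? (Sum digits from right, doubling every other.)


Luhn sum = 47
47 mod 10 = 7

Invalid (Luhn sum mod 10 = 7)


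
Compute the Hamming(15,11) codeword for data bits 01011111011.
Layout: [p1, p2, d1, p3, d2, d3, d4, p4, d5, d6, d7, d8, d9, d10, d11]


Parity bits: p1=1, p2=1, p3=1, p4=0

110110101111011


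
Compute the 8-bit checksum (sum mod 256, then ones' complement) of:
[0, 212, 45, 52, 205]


Sum = 514 mod 256 = 2
Complement = 253

253


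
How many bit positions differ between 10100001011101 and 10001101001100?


XOR: 00101100010001
Count of 1s: 5

5


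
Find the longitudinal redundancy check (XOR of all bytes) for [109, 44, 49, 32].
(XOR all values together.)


XOR chain: 109 ^ 44 ^ 49 ^ 32 = 80

80


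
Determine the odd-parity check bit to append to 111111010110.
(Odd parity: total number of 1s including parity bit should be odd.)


Number of 1s in data: 9
Parity bit: 0

0


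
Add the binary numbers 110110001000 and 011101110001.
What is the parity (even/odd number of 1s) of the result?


110110001000 = 3464
011101110001 = 1905
Sum = 5369 = 1010011111001
1s count = 8

even parity (8 ones in 1010011111001)


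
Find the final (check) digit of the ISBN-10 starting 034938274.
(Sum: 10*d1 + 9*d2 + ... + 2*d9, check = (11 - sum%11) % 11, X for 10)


Weighted sum: 217
217 mod 11 = 8

Check digit: 3


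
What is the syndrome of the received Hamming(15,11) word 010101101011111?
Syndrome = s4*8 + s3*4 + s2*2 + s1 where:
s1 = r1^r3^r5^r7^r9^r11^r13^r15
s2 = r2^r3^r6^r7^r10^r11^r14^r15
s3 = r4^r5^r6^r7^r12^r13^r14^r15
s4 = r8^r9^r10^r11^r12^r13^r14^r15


s1=1, s2=0, s3=1, s4=0

Syndrome = 5 (error at position 5)


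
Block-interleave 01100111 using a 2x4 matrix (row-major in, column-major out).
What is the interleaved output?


Matrix:
  0110
  0111
Read columns: 00111101

00111101


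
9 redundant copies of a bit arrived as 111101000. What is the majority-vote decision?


Ones: 5 out of 9
Threshold: 5

1 (5/9 voted 1)


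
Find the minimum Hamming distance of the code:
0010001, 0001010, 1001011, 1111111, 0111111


Comparing all pairs, minimum distance: 1
Can detect 0 errors, correct 0 errors

1


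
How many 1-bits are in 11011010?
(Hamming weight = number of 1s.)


Counting 1s in 11011010

5


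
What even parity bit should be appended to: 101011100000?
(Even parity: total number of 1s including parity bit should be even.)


Number of 1s in data: 5
Parity bit: 1

1


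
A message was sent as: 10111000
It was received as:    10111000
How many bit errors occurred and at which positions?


XOR: 00000000

0 errors (received matches sent)


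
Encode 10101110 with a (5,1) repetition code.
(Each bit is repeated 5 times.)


Each bit -> 5 copies

1111100000111110000011111111111111100000


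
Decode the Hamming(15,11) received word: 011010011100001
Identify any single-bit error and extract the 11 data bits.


Syndrome = 0: no error detected

Data: 11001100001 (no errors)


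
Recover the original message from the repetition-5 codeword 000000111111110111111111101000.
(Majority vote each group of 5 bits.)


Groups: 00000, 01111, 11110, 11111, 11111, 01000
Majority votes: 011110

011110


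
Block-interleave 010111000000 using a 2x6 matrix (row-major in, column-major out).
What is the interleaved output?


Matrix:
  010111
  000000
Read columns: 001000101010

001000101010


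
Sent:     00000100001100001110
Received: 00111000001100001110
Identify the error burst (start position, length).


XOR: 00111100000000000000

Burst at position 2, length 4


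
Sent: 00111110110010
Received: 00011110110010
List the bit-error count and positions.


XOR: 00100000000000

1 error(s) at position(s): 2


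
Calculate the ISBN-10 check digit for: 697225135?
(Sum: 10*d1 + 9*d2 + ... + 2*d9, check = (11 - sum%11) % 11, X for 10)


Weighted sum: 271
271 mod 11 = 7

Check digit: 4


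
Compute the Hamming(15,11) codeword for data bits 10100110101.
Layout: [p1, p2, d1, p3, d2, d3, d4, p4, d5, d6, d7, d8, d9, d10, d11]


Parity bits: p1=0, p2=1, p3=1, p4=0

011101000110101


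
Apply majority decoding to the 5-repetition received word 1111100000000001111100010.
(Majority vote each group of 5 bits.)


Groups: 11111, 00000, 00000, 11111, 00010
Majority votes: 10010

10010


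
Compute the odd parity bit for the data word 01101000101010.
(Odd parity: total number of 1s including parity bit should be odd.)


Number of 1s in data: 6
Parity bit: 1

1


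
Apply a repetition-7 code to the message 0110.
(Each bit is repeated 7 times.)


Each bit -> 7 copies

0000000111111111111110000000


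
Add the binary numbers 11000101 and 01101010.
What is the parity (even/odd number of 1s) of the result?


11000101 = 197
01101010 = 106
Sum = 303 = 100101111
1s count = 6

even parity (6 ones in 100101111)
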